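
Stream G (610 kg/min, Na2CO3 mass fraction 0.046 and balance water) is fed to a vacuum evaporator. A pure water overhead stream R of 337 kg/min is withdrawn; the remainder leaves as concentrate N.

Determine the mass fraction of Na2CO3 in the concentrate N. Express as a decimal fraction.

0.103

Na2CO3 is not removed: 610×0.046 = 28.06 kg/min of Na2CO3 enters N.
Concentrate = 610 − 337 = 273 kg/min.
Mass fraction = 28.06/273 = 0.103.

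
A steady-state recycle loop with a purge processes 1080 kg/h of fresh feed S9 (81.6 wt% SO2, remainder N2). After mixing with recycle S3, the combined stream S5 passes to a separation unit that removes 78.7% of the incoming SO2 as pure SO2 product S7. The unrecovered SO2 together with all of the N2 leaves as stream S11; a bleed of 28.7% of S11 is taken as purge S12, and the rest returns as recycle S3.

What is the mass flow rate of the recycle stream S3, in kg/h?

N2 enters only via S9 and leaves only via the purge: 1080×0.184 = 0.287×(N2 in S11), and the separation unit passes all N2, so N2 in S5 = N2 in S11 = 692.4 kg/h.
SO2 in S5: m_A = 1080×0.816 + (1−0.287)·(1−0.787)·m_A, so m_A = 881.28/0.8481 = 1039.1 kg/h.
S11 = (1−0.787)×1039.1 + 692.4 = 913.73 kg/h.
Recycle S3 = (1−0.287)×913.73 = 651.49 kg/h.

651.5 kg/h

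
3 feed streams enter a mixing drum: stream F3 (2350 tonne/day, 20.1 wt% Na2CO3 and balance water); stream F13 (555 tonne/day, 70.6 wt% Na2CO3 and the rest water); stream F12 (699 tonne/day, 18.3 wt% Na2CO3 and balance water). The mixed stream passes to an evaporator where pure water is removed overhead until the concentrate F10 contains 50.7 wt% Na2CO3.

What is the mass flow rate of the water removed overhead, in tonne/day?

Na2CO3 entering = 2350×0.201 + 555×0.706 + 699×0.183 = 992.1 tonne/day.
All Na2CO3 reports to F10, so F10 = 992.1/0.507 = 1956.8 tonne/day.
Total feed = 3604 tonne/day; overhead = 3604 − 1956.8 = 1647.2 tonne/day.

1647 tonne/day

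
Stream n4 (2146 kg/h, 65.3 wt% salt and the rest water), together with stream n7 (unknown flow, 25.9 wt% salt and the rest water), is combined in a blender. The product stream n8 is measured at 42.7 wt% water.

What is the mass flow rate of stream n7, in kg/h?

546.8 kg/h

Let n7 be the unknown flow. Total out = 2146 + n7.
water balance: 744.66 + 0.741·n7 = 0.427·(2146 + n7)
(0.741 − 0.427)·n7 = 0.427×2146 − 744.66 = 171.68
n7 = 171.68 / 0.314 = 546.75 kg/h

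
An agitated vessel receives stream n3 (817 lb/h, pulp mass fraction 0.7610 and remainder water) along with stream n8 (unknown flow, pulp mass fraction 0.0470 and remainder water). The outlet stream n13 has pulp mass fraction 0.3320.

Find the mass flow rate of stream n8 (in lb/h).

1230 lb/h

Let n8 be the unknown flow. Total out = 817 + n8.
pulp balance: 621.74 + 0.047·n8 = 0.332·(817 + n8)
(0.047 − 0.332)·n8 = 0.332×817 − 621.74 = -350.49
n8 = -350.49 / -0.285 = 1229.8 lb/h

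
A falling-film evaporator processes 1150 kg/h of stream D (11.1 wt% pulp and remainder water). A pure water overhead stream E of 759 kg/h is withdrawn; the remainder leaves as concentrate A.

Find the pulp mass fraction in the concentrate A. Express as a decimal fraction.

pulp is not removed: 1150×0.111 = 127.65 kg/h of pulp enters A.
Concentrate = 1150 − 759 = 391 kg/h.
Mass fraction = 127.65/391 = 0.326.

0.326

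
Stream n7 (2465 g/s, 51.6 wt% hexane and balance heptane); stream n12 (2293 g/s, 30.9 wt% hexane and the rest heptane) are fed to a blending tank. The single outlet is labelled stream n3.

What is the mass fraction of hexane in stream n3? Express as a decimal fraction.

Total flow out = 2465 + 2293 = 4758 g/s.
hexane in = 2465×0.516 + 2293×0.309 = 1980.5 g/s.
hexane mass fraction in n3 = 1980.5/4758 = 0.4162.

0.4162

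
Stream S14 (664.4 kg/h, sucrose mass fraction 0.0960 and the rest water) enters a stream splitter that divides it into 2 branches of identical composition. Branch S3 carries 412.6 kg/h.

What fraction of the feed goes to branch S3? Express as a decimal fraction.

Fraction to S3 = 412.6/664.4 = 0.6210.

0.621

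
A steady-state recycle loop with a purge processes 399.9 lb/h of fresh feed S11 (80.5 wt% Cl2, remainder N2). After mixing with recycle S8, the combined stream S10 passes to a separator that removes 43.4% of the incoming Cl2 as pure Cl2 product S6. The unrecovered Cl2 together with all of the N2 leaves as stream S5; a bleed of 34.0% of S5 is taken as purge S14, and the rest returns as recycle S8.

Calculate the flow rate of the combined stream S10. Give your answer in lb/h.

N2 enters only via S11 and leaves only via the purge: 399.9×0.195 = 0.340×(N2 in S5), and the separator passes all N2, so N2 in S10 = N2 in S5 = 229.35 lb/h.
Cl2 in S10: m_A = 399.9×0.805 + (1−0.340)·(1−0.434)·m_A, so m_A = 321.92/0.6264 = 513.89 lb/h.
S10 = 513.89 + 229.35 = 743.24 lb/h.

743.2 lb/h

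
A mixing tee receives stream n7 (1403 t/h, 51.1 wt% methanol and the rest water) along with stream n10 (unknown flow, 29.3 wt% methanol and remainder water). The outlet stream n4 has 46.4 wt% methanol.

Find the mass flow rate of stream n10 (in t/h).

385.6 t/h

Let n10 be the unknown flow. Total out = 1403 + n10.
methanol balance: 716.93 + 0.293·n10 = 0.464·(1403 + n10)
(0.293 − 0.464)·n10 = 0.464×1403 − 716.93 = -65.941
n10 = -65.941 / -0.171 = 385.62 t/h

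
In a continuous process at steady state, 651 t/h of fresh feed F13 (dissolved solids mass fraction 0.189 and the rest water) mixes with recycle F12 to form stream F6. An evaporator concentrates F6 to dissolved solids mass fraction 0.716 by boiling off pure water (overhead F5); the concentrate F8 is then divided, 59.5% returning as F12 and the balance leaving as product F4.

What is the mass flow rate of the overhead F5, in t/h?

Overall dissolved solids balance (none leaves overhead): dissolved solids in fresh feed = dissolved solids in product, i.e. 651×0.189 = (1−0.595)·F8·0.716.
F8 = 123.04/(0.716×0.405) = 424.3 t/h.
Recycle F12 = 0.595×424.3 = 252.46 t/h.
Combined feed F6 = 651 + 252.46 = 903.46 t/h.
Overhead F5 = F6 − F8 = 903.46 − 424.3 = 479.16 t/h.

479.2 t/h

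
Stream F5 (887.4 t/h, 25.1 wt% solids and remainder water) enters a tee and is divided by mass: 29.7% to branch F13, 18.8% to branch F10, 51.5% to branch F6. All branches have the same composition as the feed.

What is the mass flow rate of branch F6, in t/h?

457 t/h

Branch F6 flow = 0.515×887.4 = 457.01 t/h.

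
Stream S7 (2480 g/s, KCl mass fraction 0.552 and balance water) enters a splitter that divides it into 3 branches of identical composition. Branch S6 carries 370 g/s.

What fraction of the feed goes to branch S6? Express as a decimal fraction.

Fraction to S6 = 370/2480 = 0.1492.

0.149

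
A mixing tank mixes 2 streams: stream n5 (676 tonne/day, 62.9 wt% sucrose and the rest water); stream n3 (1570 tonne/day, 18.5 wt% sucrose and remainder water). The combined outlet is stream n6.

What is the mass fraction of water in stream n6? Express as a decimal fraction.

Total flow out = 676 + 1570 = 2246 tonne/day.
water in = 676×0.371 + 1570×0.815 = 1530.3 tonne/day.
water mass fraction in n6 = 1530.3/2246 = 0.6814.

0.6814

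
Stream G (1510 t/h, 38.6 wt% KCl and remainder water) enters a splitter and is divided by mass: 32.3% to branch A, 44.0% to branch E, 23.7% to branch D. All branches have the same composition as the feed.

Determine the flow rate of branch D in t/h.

357.9 t/h

Branch D flow = 0.237×1510 = 357.87 t/h.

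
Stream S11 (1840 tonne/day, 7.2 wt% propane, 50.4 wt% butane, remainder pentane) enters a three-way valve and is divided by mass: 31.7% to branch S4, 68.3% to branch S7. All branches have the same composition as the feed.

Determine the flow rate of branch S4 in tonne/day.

583.3 tonne/day

Branch S4 flow = 0.317×1840 = 583.28 tonne/day.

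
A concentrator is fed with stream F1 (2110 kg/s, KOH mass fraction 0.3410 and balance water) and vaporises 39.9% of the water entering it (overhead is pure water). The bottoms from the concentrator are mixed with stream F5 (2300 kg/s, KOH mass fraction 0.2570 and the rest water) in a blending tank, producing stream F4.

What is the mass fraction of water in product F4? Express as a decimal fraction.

0.6600

Vapour removed = 0.399×0.659×2110 = 554.81 kg/s; concentrate = 1555.2 kg/s.
water reaching the mixer = 835.68 (from concentrate) + 2300×0.743 = 2544.6 kg/s.
Product flow = 1555.2 + 2300 = 3855.2 kg/s; water fraction = 0.6600.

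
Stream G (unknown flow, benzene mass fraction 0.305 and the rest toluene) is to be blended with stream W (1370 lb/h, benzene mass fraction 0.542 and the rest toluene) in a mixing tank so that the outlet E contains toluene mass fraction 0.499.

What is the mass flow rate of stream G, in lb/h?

Let G be the unknown flow. Total out = 1370 + G.
toluene balance: 627.46 + 0.695·G = 0.499·(1370 + G)
(0.695 − 0.499)·G = 0.499×1370 − 627.46 = 56.17
G = 56.17 / 0.196 = 286.58 lb/h

286.6 lb/h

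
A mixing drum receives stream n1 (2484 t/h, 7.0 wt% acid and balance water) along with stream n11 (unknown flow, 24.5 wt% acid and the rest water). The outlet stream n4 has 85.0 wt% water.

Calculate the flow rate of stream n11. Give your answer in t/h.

2092 t/h

Let n11 be the unknown flow. Total out = 2484 + n11.
water balance: 2310.1 + 0.755·n11 = 0.850·(2484 + n11)
(0.755 − 0.850)·n11 = 0.850×2484 − 2310.1 = -198.72
n11 = -198.72 / -0.095 = 2091.8 t/h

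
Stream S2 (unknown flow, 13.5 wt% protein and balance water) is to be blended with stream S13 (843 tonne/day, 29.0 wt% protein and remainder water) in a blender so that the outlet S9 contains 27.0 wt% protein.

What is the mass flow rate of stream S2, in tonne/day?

Let S2 be the unknown flow. Total out = 843 + S2.
protein balance: 244.47 + 0.135·S2 = 0.270·(843 + S2)
(0.135 − 0.270)·S2 = 0.270×843 − 244.47 = -16.86
S2 = -16.86 / -0.135 = 124.89 tonne/day

124.9 tonne/day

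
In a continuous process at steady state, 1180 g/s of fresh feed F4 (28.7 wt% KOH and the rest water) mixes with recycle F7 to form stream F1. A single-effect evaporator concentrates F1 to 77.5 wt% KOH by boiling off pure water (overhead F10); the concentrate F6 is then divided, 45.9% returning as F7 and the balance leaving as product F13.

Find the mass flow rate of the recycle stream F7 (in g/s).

Overall KOH balance (none leaves overhead): KOH in fresh feed = KOH in product, i.e. 1180×0.287 = (1−0.459)·F6·0.775.
F6 = 338.66/(0.775×0.541) = 807.73 g/s.
Recycle F7 = 0.459×807.73 = 370.75 g/s.

370.7 g/s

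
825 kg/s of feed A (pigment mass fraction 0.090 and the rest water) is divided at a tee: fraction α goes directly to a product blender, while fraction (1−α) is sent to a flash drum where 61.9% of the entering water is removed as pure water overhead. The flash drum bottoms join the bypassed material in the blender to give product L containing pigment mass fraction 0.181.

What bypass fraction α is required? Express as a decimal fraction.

0.107

All 825×0.090 = 74.25 kg/s of pigment reaches L, so L = 74.25/0.181 = 410.22 kg/s and vapour = 414.78 kg/s.
The evaporator receives (1−α)·825 of feed at 0.910 water and removes 0.619 of that water:
0.619×0.910×(1−α)×825 = 414.78
(1−α) = 414.78/464.71 = 0.8925;  α = 0.1075.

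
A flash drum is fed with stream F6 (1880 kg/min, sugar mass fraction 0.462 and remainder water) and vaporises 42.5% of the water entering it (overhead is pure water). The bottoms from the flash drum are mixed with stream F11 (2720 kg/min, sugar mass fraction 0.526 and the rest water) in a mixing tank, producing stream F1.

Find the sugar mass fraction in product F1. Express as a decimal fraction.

Vapour removed = 0.425×0.538×1880 = 429.86 kg/min; concentrate = 1450.1 kg/min.
sugar reaching the mixer = 868.56 (from concentrate) + 2720×0.526 = 2299.3 kg/min.
Product flow = 1450.1 + 2720 = 4170.1 kg/min; sugar fraction = 0.551.

0.551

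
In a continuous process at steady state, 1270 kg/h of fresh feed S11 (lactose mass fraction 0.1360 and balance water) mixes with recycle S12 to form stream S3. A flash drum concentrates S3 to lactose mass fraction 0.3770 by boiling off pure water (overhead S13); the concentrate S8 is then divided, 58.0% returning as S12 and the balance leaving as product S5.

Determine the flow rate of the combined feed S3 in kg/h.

1903 kg/h

Overall lactose balance (none leaves overhead): lactose in fresh feed = lactose in product, i.e. 1270×0.136 = (1−0.580)·S8·0.377.
S8 = 172.72/(0.377×0.420) = 1090.8 kg/h.
Recycle S12 = 0.580×1090.8 = 632.67 kg/h.
Combined feed S3 = 1270 + 632.67 = 1902.7 kg/h.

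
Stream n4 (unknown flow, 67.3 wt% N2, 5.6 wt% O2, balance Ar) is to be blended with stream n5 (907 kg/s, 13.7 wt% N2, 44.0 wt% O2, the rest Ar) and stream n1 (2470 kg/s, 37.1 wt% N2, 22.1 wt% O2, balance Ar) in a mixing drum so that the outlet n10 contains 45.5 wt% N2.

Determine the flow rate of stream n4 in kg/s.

2275 kg/s

Let n4 be the unknown flow. Total out = 3377 + n4.
N2 balance: 1040.6 + 0.673·n4 = 0.455·(3377 + n4)
(0.673 − 0.455)·n4 = 0.455×3377 − 1040.6 = 495.91
n4 = 495.91 / 0.218 = 2274.8 kg/s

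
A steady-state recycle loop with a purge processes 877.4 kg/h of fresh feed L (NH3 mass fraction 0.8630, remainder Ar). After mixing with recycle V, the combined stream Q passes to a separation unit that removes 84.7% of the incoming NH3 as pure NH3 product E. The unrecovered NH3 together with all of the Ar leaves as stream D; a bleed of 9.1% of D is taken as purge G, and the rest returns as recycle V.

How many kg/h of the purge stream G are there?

Ar enters only via L and leaves only via the purge: 877.4×0.137 = 0.091×(Ar in D), and the separation unit passes all Ar, so Ar in Q = Ar in D = 1320.9 kg/h.
NH3 in Q: m_A = 877.4×0.863 + (1−0.091)·(1−0.847)·m_A, so m_A = 757.2/0.8609 = 879.52 kg/h.
D = (1−0.847)×879.52 + 1320.9 = 1455.5 kg/h.
Purge G = 0.091×1455.5 = 132.45 kg/h.

132.4 kg/h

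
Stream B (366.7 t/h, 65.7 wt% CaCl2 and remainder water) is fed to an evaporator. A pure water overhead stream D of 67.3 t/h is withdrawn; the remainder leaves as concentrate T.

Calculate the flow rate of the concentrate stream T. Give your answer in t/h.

299.4 t/h

Concentrate = 366.7 − 67.3 = 299.4 t/h.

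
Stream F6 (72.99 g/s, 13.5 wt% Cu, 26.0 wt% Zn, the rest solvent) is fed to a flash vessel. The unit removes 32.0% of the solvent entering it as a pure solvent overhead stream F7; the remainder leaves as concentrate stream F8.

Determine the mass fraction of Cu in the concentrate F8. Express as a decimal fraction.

0.1674

Cu is not removed: 72.99×0.135 = 9.8537 g/s of Cu enters F8.
solvent entering = 72.99×0.605 = 44.159 g/s; overhead removed = 0.320×44.159 = 14.131 g/s.
Concentrate = 72.99 − 14.131 = 58.859 g/s.
Mass fraction = 9.8537/58.859 = 0.1674.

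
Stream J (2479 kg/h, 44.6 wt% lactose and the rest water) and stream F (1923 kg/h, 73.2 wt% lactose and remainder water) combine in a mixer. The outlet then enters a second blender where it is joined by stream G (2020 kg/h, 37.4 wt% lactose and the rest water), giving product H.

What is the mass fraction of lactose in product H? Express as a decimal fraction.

0.509

Overall, product flow = 6422 kg/h.
lactose in = 2479×0.446 + 1923×0.732 + 2020×0.374 = 3268.8 kg/h.
lactose fraction in H = 0.509.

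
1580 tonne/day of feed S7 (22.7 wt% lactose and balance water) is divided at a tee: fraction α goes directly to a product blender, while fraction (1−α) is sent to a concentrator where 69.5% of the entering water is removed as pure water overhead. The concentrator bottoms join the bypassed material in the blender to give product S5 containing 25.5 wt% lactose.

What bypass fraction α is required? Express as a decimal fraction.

0.796

All 1580×0.227 = 358.66 tonne/day of lactose reaches S5, so S5 = 358.66/0.255 = 1406.5 tonne/day and vapour = 173.49 tonne/day.
The evaporator receives (1−α)·1580 of feed at 0.773 water and removes 0.695 of that water:
0.695×0.773×(1−α)×1580 = 173.49
(1−α) = 173.49/848.83 = 0.2044;  α = 0.7956.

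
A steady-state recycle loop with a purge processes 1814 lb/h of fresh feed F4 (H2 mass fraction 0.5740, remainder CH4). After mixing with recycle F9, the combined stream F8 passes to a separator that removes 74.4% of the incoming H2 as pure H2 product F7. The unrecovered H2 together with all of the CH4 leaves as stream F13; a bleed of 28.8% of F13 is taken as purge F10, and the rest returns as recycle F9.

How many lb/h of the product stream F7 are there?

H2 in F8: m_A = 1814×0.574 + (1−0.288)·(1−0.744)·m_A, so m_A = 1041.2/0.8177 = 1273.3 lb/h.
Product F7 = 0.744×1273.3 = 947.36 lb/h.

947.4 lb/h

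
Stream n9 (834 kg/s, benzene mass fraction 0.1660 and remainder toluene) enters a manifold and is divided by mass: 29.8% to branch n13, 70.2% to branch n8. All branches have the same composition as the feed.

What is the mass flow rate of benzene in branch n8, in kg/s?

Branch n8 total = 0.702×834 = 585.47 kg/s.
benzene in n8 = 0.166×585.47 = 97.188 kg/s.

97.19 kg/s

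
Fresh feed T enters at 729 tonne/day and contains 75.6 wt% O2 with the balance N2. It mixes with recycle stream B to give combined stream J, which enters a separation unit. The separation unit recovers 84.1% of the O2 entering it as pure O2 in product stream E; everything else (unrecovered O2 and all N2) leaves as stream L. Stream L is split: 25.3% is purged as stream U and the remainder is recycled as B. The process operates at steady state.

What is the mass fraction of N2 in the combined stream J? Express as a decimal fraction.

N2 enters only via T and leaves only via the purge: 729×0.244 = 0.253×(N2 in L), and the separation unit passes all N2, so N2 in J = N2 in L = 703.07 tonne/day.
O2 in J: m_A = 729×0.756 + (1−0.253)·(1−0.841)·m_A, so m_A = 551.12/0.8812 = 625.41 tonne/day.
J = 625.41 + 703.07 = 1328.5 tonne/day.
N2 fraction in J = 703.07/1328.5 = 0.5292.

0.5292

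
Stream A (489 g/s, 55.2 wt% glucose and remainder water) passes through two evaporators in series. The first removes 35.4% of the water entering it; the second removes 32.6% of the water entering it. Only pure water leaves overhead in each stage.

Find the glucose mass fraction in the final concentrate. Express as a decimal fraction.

water in feed = 489×0.448 = 219.07 g/s.
After stage 1: water left = (1−0.354)×219.07 = 141.52; stream total = 411.45 g/s.
After stage 2: water left = (1−0.326)×141.52 = 95.385; final concentrate = 365.31 g/s.
glucose fraction = 269.93/365.31 = 0.7389.

0.7389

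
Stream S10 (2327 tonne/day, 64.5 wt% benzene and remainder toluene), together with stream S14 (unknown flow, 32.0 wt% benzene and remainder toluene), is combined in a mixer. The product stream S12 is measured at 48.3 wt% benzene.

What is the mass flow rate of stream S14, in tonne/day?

Let S14 be the unknown flow. Total out = 2327 + S14.
benzene balance: 1500.9 + 0.320·S14 = 0.483·(2327 + S14)
(0.320 − 0.483)·S14 = 0.483×2327 − 1500.9 = -376.97
S14 = -376.97 / -0.163 = 2312.7 tonne/day

2313 tonne/day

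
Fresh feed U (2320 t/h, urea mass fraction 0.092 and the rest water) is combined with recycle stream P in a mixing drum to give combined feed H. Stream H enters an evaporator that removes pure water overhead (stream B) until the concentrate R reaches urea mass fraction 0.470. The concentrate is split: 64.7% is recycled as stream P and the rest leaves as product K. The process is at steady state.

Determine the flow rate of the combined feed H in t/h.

Overall urea balance (none leaves overhead): urea in fresh feed = urea in product, i.e. 2320×0.092 = (1−0.647)·R·0.470.
R = 213.44/(0.470×0.353) = 1286.5 t/h.
Recycle P = 0.647×1286.5 = 832.35 t/h.
Combined feed H = 2320 + 832.35 = 3152.4 t/h.

3152 t/h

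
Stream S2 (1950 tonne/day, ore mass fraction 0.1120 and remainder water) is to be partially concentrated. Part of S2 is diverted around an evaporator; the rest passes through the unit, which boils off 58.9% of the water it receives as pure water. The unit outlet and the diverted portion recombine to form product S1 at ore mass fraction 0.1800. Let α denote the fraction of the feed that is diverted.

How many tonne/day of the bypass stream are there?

541.5 tonne/day

All 1950×0.112 = 218.4 tonne/day of ore reaches S1, so S1 = 218.4/0.180 = 1213.3 tonne/day and vapour = 736.67 tonne/day.
The evaporator receives (1−α)·1950 of feed at 0.888 water and removes 0.589 of that water:
0.589×0.888×(1−α)×1950 = 736.67
(1−α) = 736.67/1019.9 = 0.7223;  α = 0.2777.
Bypass flow = 0.2777×1950 = 541.55 tonne/day.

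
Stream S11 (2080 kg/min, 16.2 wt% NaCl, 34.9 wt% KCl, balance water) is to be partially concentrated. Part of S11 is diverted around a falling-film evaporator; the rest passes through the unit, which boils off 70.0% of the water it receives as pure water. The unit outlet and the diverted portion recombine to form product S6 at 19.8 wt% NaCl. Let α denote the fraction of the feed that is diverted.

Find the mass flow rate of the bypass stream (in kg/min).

975.2 kg/min

All 2080×0.162 = 336.96 kg/min of NaCl reaches S6, so S6 = 336.96/0.198 = 1701.8 kg/min and vapour = 378.18 kg/min.
The evaporator receives (1−α)·2080 of feed at 0.489 water and removes 0.700 of that water:
0.700×0.489×(1−α)×2080 = 378.18
(1−α) = 378.18/711.98 = 0.5312;  α = 0.4688.
Bypass flow = 0.4688×2080 = 975.17 kg/min.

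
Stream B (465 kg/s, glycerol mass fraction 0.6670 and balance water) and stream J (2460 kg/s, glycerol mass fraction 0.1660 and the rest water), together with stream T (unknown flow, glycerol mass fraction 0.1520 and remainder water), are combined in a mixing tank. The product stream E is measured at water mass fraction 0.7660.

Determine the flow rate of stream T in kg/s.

415.4 kg/s

Let T be the unknown flow. Total out = 2925 + T.
water balance: 2206.5 + 0.848·T = 0.766·(2925 + T)
(0.848 − 0.766)·T = 0.766×2925 − 2206.5 = 34.065
T = 34.065 / 0.082 = 415.43 kg/s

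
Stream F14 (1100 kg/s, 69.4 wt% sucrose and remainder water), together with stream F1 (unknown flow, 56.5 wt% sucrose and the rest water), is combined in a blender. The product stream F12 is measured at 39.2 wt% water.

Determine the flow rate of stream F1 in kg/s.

2200 kg/s

Let F1 be the unknown flow. Total out = 1100 + F1.
water balance: 336.6 + 0.435·F1 = 0.392·(1100 + F1)
(0.435 − 0.392)·F1 = 0.392×1100 − 336.6 = 94.6
F1 = 94.6 / 0.043 = 2200 kg/s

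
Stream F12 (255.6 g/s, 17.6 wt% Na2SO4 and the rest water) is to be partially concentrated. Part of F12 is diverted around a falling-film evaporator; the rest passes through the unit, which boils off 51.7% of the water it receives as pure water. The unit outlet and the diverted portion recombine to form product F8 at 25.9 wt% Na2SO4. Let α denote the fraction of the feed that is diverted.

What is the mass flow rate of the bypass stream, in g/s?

63.33 g/s

All 255.6×0.176 = 44.986 g/s of Na2SO4 reaches F8, so F8 = 44.986/0.259 = 173.69 g/s and vapour = 81.91 g/s.
The evaporator receives (1−α)·255.6 of feed at 0.824 water and removes 0.517 of that water:
0.517×0.824×(1−α)×255.6 = 81.91
(1−α) = 81.91/108.89 = 0.7522;  α = 0.2478.
Bypass flow = 0.2478×255.6 = 63.326 g/s.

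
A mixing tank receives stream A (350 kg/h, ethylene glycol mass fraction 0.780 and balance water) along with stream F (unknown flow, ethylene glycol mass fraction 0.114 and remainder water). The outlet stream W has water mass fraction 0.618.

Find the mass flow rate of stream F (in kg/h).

Let F be the unknown flow. Total out = 350 + F.
water balance: 77 + 0.886·F = 0.618·(350 + F)
(0.886 − 0.618)·F = 0.618×350 − 77 = 139.3
F = 139.3 / 0.268 = 519.78 kg/h

519.8 kg/h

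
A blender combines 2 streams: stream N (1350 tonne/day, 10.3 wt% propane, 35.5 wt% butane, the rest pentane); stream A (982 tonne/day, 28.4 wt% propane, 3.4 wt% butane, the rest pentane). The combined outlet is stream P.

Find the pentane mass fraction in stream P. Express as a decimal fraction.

0.6010

Total flow out = 1350 + 982 = 2332 tonne/day.
pentane in = 1350×0.542 + 982×0.682 = 1401.4 tonne/day.
pentane mass fraction in P = 1401.4/2332 = 0.6010.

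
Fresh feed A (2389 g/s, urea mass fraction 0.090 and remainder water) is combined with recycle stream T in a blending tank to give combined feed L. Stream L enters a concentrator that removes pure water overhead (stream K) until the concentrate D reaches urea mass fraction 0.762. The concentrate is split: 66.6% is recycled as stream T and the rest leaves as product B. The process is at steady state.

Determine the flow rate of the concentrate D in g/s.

844.8 g/s

Overall urea balance (none leaves overhead): urea in fresh feed = urea in product, i.e. 2389×0.090 = (1−0.666)·D·0.762.
D = 215.01/(0.762×0.334) = 844.81 g/s.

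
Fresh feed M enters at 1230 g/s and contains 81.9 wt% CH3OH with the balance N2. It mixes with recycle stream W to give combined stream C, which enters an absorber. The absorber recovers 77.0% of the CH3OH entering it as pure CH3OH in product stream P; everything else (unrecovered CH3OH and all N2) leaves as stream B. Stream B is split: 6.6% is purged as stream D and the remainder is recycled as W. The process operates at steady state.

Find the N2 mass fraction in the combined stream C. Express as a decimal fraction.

0.7245

N2 enters only via M and leaves only via the purge: 1230×0.181 = 0.066×(N2 in B), and the absorber passes all N2, so N2 in C = N2 in B = 3373.2 g/s.
CH3OH in C: m_A = 1230×0.819 + (1−0.066)·(1−0.770)·m_A, so m_A = 1007.4/0.7852 = 1283 g/s.
C = 1283 + 3373.2 = 4656.2 g/s.
N2 fraction in C = 3373.2/4656.2 = 0.7245.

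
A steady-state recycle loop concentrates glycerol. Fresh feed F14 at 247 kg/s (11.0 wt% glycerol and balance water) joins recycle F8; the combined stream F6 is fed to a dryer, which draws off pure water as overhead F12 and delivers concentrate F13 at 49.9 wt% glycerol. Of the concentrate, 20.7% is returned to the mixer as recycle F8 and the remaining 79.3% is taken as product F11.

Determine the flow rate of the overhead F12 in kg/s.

192.6 kg/s

Overall glycerol balance (none leaves overhead): glycerol in fresh feed = glycerol in product, i.e. 247×0.110 = (1−0.207)·F13·0.499.
F13 = 27.17/(0.499×0.793) = 68.662 kg/s.
Recycle F8 = 0.207×68.662 = 14.213 kg/s.
Combined feed F6 = 247 + 14.213 = 261.21 kg/s.
Overhead F12 = F6 − F13 = 261.21 − 68.662 = 192.55 kg/s.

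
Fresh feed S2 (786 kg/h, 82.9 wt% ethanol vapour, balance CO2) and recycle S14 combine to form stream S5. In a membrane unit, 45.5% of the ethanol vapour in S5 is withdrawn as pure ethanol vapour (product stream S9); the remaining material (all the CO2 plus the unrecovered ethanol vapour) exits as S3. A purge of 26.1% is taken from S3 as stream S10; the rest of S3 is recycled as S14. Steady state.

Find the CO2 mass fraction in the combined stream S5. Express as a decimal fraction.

0.321

CO2 enters only via S2 and leaves only via the purge: 786×0.171 = 0.261×(CO2 in S3), and the membrane unit passes all CO2, so CO2 in S5 = CO2 in S3 = 514.97 kg/h.
ethanol vapour in S5: m_A = 786×0.829 + (1−0.261)·(1−0.455)·m_A, so m_A = 651.59/0.5972 = 1091 kg/h.
S5 = 1091 + 514.97 = 1606 kg/h.
CO2 fraction in S5 = 514.97/1606 = 0.321.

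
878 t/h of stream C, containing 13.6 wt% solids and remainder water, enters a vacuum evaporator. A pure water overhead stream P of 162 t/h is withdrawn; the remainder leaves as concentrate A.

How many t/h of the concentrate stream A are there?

716 t/h

Concentrate = 878 − 162 = 716 t/h.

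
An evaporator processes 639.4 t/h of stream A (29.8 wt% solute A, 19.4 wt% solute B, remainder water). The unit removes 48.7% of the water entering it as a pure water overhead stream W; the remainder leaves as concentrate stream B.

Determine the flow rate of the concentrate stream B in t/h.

water entering = 639.4×0.508 = 324.82 t/h; overhead removed = 0.487×324.82 = 158.19 t/h.
Concentrate = 639.4 − 158.19 = 481.21 t/h.

481.2 t/h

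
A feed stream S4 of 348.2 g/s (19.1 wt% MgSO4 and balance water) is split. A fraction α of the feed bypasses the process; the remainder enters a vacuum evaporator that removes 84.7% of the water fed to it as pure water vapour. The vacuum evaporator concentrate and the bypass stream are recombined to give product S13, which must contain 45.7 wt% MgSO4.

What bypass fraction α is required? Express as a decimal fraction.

All 348.2×0.191 = 66.506 g/s of MgSO4 reaches S13, so S13 = 66.506/0.457 = 145.53 g/s and vapour = 202.67 g/s.
The evaporator receives (1−α)·348.2 of feed at 0.809 water and removes 0.847 of that water:
0.847×0.809×(1−α)×348.2 = 202.67
(1−α) = 202.67/238.59 = 0.8494;  α = 0.1506.

0.151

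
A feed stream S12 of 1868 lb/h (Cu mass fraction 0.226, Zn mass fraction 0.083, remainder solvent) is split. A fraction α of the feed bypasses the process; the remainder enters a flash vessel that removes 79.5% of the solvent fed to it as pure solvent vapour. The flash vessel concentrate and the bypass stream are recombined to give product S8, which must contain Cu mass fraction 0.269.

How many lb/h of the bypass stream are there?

1324 lb/h

All 1868×0.226 = 422.17 lb/h of Cu reaches S8, so S8 = 422.17/0.269 = 1569.4 lb/h and vapour = 298.6 lb/h.
The evaporator receives (1−α)·1868 of feed at 0.691 solvent and removes 0.795 of that solvent:
0.795×0.691×(1−α)×1868 = 298.6
(1−α) = 298.6/1026.2 = 0.2910;  α = 0.7090.
Bypass flow = 0.7090×1868 = 1324.4 lb/h.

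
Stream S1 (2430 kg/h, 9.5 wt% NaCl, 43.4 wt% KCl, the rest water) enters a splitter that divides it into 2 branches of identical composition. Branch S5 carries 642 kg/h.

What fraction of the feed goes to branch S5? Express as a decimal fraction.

Fraction to S5 = 642/2430 = 0.2642.

0.264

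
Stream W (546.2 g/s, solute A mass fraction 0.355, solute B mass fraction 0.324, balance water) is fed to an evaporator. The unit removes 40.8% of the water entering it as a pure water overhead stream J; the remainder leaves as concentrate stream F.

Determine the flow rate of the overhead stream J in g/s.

water entering = 546.2×0.321 = 175.33 g/s; overhead removed = 0.408×175.33 = 71.535 g/s.

71.53 g/s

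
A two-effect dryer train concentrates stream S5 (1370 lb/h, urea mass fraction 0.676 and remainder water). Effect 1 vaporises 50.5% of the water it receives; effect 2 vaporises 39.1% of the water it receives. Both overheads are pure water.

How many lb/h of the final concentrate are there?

1060 lb/h

water in feed = 1370×0.324 = 443.88 lb/h.
After stage 1: water left = (1−0.505)×443.88 = 219.72; stream total = 1145.8 lb/h.
After stage 2: water left = (1−0.391)×219.72 = 133.81; final concentrate = 1059.9 lb/h.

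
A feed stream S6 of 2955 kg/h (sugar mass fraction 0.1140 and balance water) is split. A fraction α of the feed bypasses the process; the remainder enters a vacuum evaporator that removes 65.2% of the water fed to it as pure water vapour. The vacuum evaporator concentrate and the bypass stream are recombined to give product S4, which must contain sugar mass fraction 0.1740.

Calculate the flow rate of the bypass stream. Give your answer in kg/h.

All 2955×0.114 = 336.87 kg/h of sugar reaches S4, so S4 = 336.87/0.174 = 1936 kg/h and vapour = 1019 kg/h.
The evaporator receives (1−α)·2955 of feed at 0.886 water and removes 0.652 of that water:
0.652×0.886×(1−α)×2955 = 1019
(1−α) = 1019/1707 = 0.5969;  α = 0.4031.
Bypass flow = 0.4031×2955 = 1191.1 kg/h.

1191 kg/h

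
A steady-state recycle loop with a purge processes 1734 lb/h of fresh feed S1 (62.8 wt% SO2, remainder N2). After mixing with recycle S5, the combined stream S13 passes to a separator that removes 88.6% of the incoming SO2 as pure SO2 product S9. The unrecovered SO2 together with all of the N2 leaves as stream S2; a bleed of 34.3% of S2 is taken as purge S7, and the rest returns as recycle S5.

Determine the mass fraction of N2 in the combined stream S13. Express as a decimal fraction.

0.615

N2 enters only via S1 and leaves only via the purge: 1734×0.372 = 0.343×(N2 in S2), and the separator passes all N2, so N2 in S13 = N2 in S2 = 1880.6 lb/h.
SO2 in S13: m_A = 1734×0.628 + (1−0.343)·(1−0.886)·m_A, so m_A = 1089/0.9251 = 1177.1 lb/h.
S13 = 1177.1 + 1880.6 = 3057.7 lb/h.
N2 fraction in S13 = 1880.6/3057.7 = 0.615.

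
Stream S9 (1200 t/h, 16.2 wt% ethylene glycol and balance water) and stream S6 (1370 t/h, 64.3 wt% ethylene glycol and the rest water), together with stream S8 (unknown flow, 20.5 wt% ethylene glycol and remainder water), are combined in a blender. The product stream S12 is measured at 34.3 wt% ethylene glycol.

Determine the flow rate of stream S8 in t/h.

Let S8 be the unknown flow. Total out = 2570 + S8.
ethylene glycol balance: 1075.3 + 0.205·S8 = 0.343·(2570 + S8)
(0.205 − 0.343)·S8 = 0.343×2570 − 1075.3 = -193.8
S8 = -193.8 / -0.138 = 1404.3 t/h

1404 t/h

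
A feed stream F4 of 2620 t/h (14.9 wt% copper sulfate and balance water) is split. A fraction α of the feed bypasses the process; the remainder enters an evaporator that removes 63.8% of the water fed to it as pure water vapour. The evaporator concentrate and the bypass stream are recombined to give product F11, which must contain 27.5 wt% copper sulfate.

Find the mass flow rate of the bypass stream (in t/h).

All 2620×0.149 = 390.38 t/h of copper sulfate reaches F11, so F11 = 390.38/0.275 = 1419.6 t/h and vapour = 1200.4 t/h.
The evaporator receives (1−α)·2620 of feed at 0.851 water and removes 0.638 of that water:
0.638×0.851×(1−α)×2620 = 1200.4
(1−α) = 1200.4/1422.5 = 0.8439;  α = 0.1561.
Bypass flow = 0.1561×2620 = 409 t/h.

409 t/h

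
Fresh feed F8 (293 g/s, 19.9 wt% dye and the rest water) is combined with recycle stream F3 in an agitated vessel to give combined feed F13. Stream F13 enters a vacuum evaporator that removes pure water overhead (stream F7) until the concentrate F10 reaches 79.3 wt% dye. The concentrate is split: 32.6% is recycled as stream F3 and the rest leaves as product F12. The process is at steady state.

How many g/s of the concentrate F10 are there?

109.1 g/s

Overall dye balance (none leaves overhead): dye in fresh feed = dye in product, i.e. 293×0.199 = (1−0.326)·F10·0.793.
F10 = 58.307/(0.793×0.674) = 109.09 g/s.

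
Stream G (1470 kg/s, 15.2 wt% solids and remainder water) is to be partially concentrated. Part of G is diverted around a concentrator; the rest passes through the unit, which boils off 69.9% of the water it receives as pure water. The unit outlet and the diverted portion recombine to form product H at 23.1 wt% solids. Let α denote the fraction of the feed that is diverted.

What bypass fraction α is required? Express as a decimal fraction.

All 1470×0.152 = 223.44 kg/s of solids reaches H, so H = 223.44/0.231 = 967.27 kg/s and vapour = 502.73 kg/s.
The evaporator receives (1−α)·1470 of feed at 0.848 water and removes 0.699 of that water:
0.699×0.848×(1−α)×1470 = 502.73
(1−α) = 502.73/871.35 = 0.5770;  α = 0.4230.

0.423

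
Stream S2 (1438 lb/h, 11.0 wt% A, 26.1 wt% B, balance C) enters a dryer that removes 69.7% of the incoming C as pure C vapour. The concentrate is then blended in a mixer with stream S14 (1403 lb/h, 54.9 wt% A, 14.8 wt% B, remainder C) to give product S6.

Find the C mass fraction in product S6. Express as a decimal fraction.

0.316

Vapour removed = 0.697×0.629×1438 = 630.44 lb/h; concentrate = 807.56 lb/h.
C reaching the mixer = 274.06 (from concentrate) + 1403×0.303 = 699.17 lb/h.
Product flow = 807.56 + 1403 = 2210.6 lb/h; C fraction = 0.316.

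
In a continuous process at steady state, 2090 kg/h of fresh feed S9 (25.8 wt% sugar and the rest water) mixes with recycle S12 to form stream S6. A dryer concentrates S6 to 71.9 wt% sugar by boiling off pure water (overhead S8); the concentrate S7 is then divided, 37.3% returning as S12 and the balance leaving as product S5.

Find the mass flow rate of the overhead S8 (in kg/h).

Overall sugar balance (none leaves overhead): sugar in fresh feed = sugar in product, i.e. 2090×0.258 = (1−0.373)·S7·0.719.
S7 = 539.22/(0.719×0.627) = 1196.1 kg/h.
Recycle S12 = 0.373×1196.1 = 446.15 kg/h.
Combined feed S6 = 2090 + 446.15 = 2536.1 kg/h.
Overhead S8 = S6 − S7 = 2536.1 − 1196.1 = 1340 kg/h.

1340 kg/h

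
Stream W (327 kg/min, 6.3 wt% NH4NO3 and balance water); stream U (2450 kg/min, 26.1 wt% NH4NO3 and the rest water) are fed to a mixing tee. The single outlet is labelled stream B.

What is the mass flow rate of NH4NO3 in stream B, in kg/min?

NH4NO3 out = NH4NO3 in = 327×0.063 + 2450×0.261 = 660.05 kg/min.

660.1 kg/min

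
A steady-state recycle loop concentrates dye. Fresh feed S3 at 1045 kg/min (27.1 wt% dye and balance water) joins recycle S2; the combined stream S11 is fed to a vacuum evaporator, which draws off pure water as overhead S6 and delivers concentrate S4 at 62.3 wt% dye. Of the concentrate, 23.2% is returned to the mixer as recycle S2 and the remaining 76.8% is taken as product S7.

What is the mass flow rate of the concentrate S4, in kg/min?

591.9 kg/min

Overall dye balance (none leaves overhead): dye in fresh feed = dye in product, i.e. 1045×0.271 = (1−0.232)·S4·0.623.
S4 = 283.19/(0.623×0.768) = 591.88 kg/min.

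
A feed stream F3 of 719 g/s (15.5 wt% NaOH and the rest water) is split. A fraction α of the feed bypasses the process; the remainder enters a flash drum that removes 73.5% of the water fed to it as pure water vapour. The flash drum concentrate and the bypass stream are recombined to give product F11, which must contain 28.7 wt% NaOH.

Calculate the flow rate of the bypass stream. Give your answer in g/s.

All 719×0.155 = 111.44 g/s of NaOH reaches F11, so F11 = 111.44/0.287 = 388.31 g/s and vapour = 330.69 g/s.
The evaporator receives (1−α)·719 of feed at 0.845 water and removes 0.735 of that water:
0.735×0.845×(1−α)×719 = 330.69
(1−α) = 330.69/446.55 = 0.7405;  α = 0.2595.
Bypass flow = 0.2595×719 = 186.55 g/s.

186.6 g/s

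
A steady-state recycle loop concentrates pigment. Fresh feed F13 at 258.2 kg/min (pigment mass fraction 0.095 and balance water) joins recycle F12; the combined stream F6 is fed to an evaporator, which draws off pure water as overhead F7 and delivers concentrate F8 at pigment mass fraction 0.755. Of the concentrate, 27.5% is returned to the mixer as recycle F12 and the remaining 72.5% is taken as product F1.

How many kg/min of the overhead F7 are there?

Overall pigment balance (none leaves overhead): pigment in fresh feed = pigment in product, i.e. 258.2×0.095 = (1−0.275)·F8·0.755.
F8 = 24.529/(0.755×0.725) = 44.812 kg/min.
Recycle F12 = 0.275×44.812 = 12.323 kg/min.
Combined feed F6 = 258.2 + 12.323 = 270.52 kg/min.
Overhead F7 = F6 − F8 = 270.52 − 44.812 = 225.71 kg/min.

225.7 kg/min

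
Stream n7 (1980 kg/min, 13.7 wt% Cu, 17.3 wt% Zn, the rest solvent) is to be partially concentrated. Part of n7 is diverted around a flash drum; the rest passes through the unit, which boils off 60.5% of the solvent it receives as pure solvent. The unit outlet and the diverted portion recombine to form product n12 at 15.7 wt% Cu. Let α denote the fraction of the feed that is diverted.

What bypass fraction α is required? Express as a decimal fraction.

All 1980×0.137 = 271.26 kg/min of Cu reaches n12, so n12 = 271.26/0.157 = 1727.8 kg/min and vapour = 252.23 kg/min.
The evaporator receives (1−α)·1980 of feed at 0.690 solvent and removes 0.605 of that solvent:
0.605×0.690×(1−α)×1980 = 252.23
(1−α) = 252.23/826.55 = 0.3052;  α = 0.6948.

0.695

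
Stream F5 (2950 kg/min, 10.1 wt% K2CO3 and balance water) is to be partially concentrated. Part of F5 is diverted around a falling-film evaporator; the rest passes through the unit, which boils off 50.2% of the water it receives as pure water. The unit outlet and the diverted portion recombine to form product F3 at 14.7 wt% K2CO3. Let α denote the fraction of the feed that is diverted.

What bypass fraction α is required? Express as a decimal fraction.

All 2950×0.101 = 297.95 kg/min of K2CO3 reaches F3, so F3 = 297.95/0.147 = 2026.9 kg/min and vapour = 923.13 kg/min.
The evaporator receives (1−α)·2950 of feed at 0.899 water and removes 0.502 of that water:
0.502×0.899×(1−α)×2950 = 923.13
(1−α) = 923.13/1331.3 = 0.6934;  α = 0.3066.

0.307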